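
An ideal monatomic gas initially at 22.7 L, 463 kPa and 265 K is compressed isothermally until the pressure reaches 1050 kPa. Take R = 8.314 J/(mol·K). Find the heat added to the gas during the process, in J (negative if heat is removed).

-8610 J

n = P₁V₁/(RT₁) = 463×22.7/(8.314×265) = 4.77 mol.
Isothermal: T stays 265 K; PV = const ⇒ V₂ = 10.0 L, P₂ = 1050 kPa.
ΔU = 0 (ideal gas, T constant).
W = nRT ln(V₂/V₁) = 4.77×8.314×265×ln(0.441) = -8610 J.
Q = ΔU + W = -8610 J.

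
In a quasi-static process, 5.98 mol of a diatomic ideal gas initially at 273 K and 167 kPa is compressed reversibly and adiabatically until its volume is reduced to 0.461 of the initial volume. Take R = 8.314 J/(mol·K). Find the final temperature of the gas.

V₁ = nRT₁/P₁ = 5.98×8.314×273/167 = 81.3 L.
Adiabatic: TV^(γ−1) = const ⇒ T₂ = 273×(2.17)^0.400 = 372 K; PV^γ = const ⇒ P₂ = 494 kPa.

372 K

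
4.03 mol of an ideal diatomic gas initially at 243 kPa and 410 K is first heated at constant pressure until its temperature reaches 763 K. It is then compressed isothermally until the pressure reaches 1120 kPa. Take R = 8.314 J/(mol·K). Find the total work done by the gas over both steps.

V₁ = nRT₁/P₁ = 4.03×8.314×410/243 = 56.5 L.
Step 1 — Isobaric: P stays 243 kPa; V/T = const ⇒ T₂ = 763 K, V₂ = 105 L.
W = PΔV = 243×(105−56.5) kPa·L = 11800 J.
ΔU = nCvΔT = 4.03×20.8×(763−410) = 29600 J.
Q = ΔU + W = nCpΔT = 41400 J.
State after step 1: P = 243 kPa, V = 105 L, T = 763 K.
Step 2 — Isothermal: T stays 763 K; PV = const ⇒ V₂ = 22.8 L, P₂ = 1120 kPa.
ΔU = 0 (ideal gas, T constant).
W = nRT ln(V₂/V₁) = 4.03×8.314×763×ln(0.217) = -39100 J.
Q = ΔU + W = -39100 J.
Net over both steps: W = -27200 J, Q = 2330 J, ΔU = 29600 J.

-27200 J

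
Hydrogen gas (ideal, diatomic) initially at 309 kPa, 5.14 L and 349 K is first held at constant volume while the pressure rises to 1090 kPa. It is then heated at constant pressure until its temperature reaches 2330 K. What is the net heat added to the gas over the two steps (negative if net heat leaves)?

n = P₁V₁/(RT₁) = 309×5.14/(8.314×349) = 0.547 mol.
Step 1 — Isochoric: V stays 5.14 L; P/T = const ⇒ T₂ = 1230 K, P₂ = 1090 kPa.
W = 0 (no volume change).
ΔU = nCvΔT = 0.547×20.8×(1230−349) = 10000 J.
Q = ΔU = 10000 J.
State after step 1: P = 1090 kPa, V = 5.14 L, T = 1230 K.
Step 2 — Isobaric: P stays 1090 kPa; V/T = const ⇒ T₂ = 2330 K, V₂ = 9.73 L.
W = PΔV = 1090×(9.73−5.14) kPa·L = 5000 J.
ΔU = nCvΔT = 0.547×20.8×(2330−1230) = 12500 J.
Q = ΔU + W = nCpΔT = 17500 J.
Net over both steps: W = 5000 J, Q = 27500 J, ΔU = 22500 J.

27500 J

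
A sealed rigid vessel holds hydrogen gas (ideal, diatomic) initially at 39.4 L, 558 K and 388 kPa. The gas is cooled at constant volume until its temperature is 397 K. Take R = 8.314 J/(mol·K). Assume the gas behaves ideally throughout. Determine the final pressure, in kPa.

276 kPa

Isochoric: V stays 39.4 L; P/T = const ⇒ T₂ = 397 K, P₂ = 276 kPa.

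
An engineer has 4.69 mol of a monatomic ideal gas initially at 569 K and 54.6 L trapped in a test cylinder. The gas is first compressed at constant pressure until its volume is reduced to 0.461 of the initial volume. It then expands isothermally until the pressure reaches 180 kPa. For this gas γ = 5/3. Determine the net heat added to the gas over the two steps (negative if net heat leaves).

-21600 J

P₁ = nRT₁/V₁ = 4.69×8.314×569/54.6 = 406 kPa.
Step 1 — Isobaric: P stays 406 kPa; V/T = const ⇒ T₂ = 262 K, V₂ = 25.2 L.
W = PΔV = 406×(25.2−54.6) kPa·L = -12000 J.
ΔU = nCvΔT = 4.69×12.5×(262−569) = -17900 J.
Q = ΔU + W = nCpΔT = -29900 J.
State after step 1: P = 406 kPa, V = 25.2 L, T = 262 K.
Step 2 — Isothermal: T stays 262 K; PV = const ⇒ V₂ = 56.8 L, P₂ = 180 kPa.
ΔU = 0 (ideal gas, T constant).
W = nRT ln(V₂/V₁) = 4.69×8.314×262×ln(2.26) = 8330 J.
Q = ΔU + W = 8330 J.
Net over both steps: W = -3630 J, Q = -21600 J, ΔU = -17900 J.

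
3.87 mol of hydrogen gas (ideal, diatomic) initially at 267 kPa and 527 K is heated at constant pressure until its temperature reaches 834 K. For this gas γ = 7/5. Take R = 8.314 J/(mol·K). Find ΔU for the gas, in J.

V₁ = nRT₁/P₁ = 3.87×8.314×527/267 = 63.5 L.
Isobaric: P stays 267 kPa; V/T = const ⇒ T₂ = 834 K, V₂ = 101 L.
For an ideal gas ΔU = nCvΔT with Cv = (5/2)R = 20.8 J/(mol·K).
ΔU = 3.87×20.8×(834−527) = 24700 J.

24700 J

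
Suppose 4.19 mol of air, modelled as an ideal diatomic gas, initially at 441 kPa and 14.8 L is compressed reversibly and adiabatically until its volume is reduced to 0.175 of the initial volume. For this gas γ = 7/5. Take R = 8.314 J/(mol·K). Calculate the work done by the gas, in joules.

-16400 J

T₁ = P₁V₁/(nR) = 441×14.8/(4.19×8.314) = 187 K.
Adiabatic: TV^(γ−1) = const ⇒ T₂ = 187×(5.71)^0.400 = 376 K; PV^γ = const ⇒ P₂ = 5060 kPa.
ΔU = nCvΔT = 4.19×20.8×(376−187) = 16400 J.
Q = 0 for an adiabatic process, so W = −ΔU = -16400 J.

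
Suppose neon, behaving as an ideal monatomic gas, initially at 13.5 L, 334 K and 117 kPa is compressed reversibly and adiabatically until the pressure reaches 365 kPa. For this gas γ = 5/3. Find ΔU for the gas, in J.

1370 J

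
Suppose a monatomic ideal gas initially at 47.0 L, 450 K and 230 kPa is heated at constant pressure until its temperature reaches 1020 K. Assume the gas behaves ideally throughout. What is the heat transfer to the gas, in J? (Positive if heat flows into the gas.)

34200 J

n = P₁V₁/(RT₁) = 230×47.0/(8.314×450) = 2.89 mol.
Isobaric: P stays 230 kPa; V/T = const ⇒ T₂ = 1020 K, V₂ = 107 L.
W = PΔV = 230×(107−47.0) kPa·L = 13700 J.
ΔU = nCvΔT = 2.89×12.5×(1020−450) = 20500 J.
Q = ΔU + W = nCpΔT = 34200 J.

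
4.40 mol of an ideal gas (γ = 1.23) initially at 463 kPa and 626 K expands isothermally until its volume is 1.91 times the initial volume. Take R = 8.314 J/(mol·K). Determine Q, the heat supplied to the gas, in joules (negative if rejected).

14800 J

V₁ = nRT₁/P₁ = 4.40×8.314×626/463 = 49.5 L.
Isothermal: T stays 626 K; PV = const ⇒ V₂ = 94.5 L, P₂ = 242 kPa.
ΔU = 0 (ideal gas, T constant).
W = nRT ln(V₂/V₁) = 4.40×8.314×626×ln(1.91) = 14800 J.
Q = ΔU + W = 14800 J.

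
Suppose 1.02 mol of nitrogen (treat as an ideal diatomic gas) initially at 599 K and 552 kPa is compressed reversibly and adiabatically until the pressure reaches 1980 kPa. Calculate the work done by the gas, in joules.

V₁ = nRT₁/P₁ = 1.02×8.314×599/552 = 9.20 L.
Adiabatic: T₂/T₁ = (P₂/P₁)^((γ−1)/γ) ⇒ T₂ = 599×(3.59)^0.286 = 863 K; V₂ = 3.70 L.
ΔU = nCvΔT = 1.02×20.8×(863−599) = 5590 J.
Q = 0 for an adiabatic process, so W = −ΔU = -5590 J.

-5590 J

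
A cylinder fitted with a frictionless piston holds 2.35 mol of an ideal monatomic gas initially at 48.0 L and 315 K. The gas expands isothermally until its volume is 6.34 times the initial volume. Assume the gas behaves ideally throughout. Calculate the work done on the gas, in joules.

P₁ = nRT₁/V₁ = 2.35×8.314×315/48.0 = 128 kPa.
Isothermal: T stays 315 K; PV = const ⇒ V₂ = 304 L, P₂ = 20.2 kPa.
W = nRT ln(V₂/V₁) = 2.35×8.314×315×ln(6.34) = 11400 J.
Work done on the gas = −W_by = -11400 J.

-11400 J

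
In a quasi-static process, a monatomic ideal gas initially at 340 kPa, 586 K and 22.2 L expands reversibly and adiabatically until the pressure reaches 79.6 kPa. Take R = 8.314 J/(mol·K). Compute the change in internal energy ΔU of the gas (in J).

-4990 J

n = P₁V₁/(RT₁) = 340×22.2/(8.314×586) = 1.55 mol.
Adiabatic: T₂/T₁ = (P₂/P₁)^((γ−1)/γ) ⇒ T₂ = 586×(0.234)^0.400 = 328 K; V₂ = 53.1 L.
For an ideal gas ΔU = nCvΔT with Cv = (3/2)R = 12.5 J/(mol·K).
ΔU = 1.55×12.5×(328−586) = -4990 J.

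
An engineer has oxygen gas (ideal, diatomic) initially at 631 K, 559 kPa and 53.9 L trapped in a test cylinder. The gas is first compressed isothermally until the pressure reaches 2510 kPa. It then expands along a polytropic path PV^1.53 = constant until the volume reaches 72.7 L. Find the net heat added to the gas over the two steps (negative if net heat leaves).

-56600 J

n = P₁V₁/(RT₁) = 559×53.9/(8.314×631) = 5.74 mol.
Step 1 — Isothermal: T stays 631 K; PV = const ⇒ V₂ = 12.0 L, P₂ = 2510 kPa.
ΔU = 0 (ideal gas, T constant).
W = nRT ln(V₂/V₁) = 5.74×8.314×631×ln(0.223) = -45300 J.
Q = ΔU + W = -45300 J.
State after step 1: P = 2510 kPa, V = 12.0 L, T = 631 K.
Step 2 — Polytropic n=1.53: T₂ = T₁(V₁/V₂)^(n−1) = 631×(0.165)^0.53 = 243 K; P₂ = P₁(V₁/V₂)^n = 160 kPa.
W = (P₁V₁−P₂V₂)/(n−1) = (2510×12.0−160×72.7)/0.53 = 35000 J.
ΔU = nCvΔT = 5.74×20.8×(243−631) = -46300 J.
Q = ΔU + W = -11400 J.
Net over both steps: W = -10300 J, Q = -56600 J, ΔU = -46300 J.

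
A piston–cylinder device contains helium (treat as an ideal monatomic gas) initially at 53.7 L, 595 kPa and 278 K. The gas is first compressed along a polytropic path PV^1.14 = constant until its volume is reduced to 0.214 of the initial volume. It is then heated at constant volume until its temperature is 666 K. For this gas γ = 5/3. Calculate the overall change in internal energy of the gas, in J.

66900 J

n = P₁V₁/(RT₁) = 595×53.7/(8.314×278) = 13.8 mol.
Step 1 — Polytropic n=1.14: T₂ = T₁(V₁/V₂)^(n−1) = 278×(4.67)^0.14 = 345 K; P₂ = P₁(V₁/V₂)^n = 3450 kPa.
W = (P₁V₁−P₂V₂)/(n−1) = (595×53.7−3450×11.5)/0.14 = -55000 J.
ΔU = nCvΔT = 13.8×12.5×(345−278) = 11500 J.
Q = ΔU + W = -43400 J.
State after step 1: P = 3450 kPa, V = 11.5 L, T = 345 K.
Step 2 — Isochoric: V stays 11.5 L; P/T = const ⇒ T₂ = 666 K, P₂ = 6660 kPa.
W = 0 (no volume change).
ΔU = nCvΔT = 13.8×12.5×(666−345) = 55300 J.
Q = ΔU = 55300 J.
Net over both steps: W = -55000 J, Q = 11900 J, ΔU = 66900 J.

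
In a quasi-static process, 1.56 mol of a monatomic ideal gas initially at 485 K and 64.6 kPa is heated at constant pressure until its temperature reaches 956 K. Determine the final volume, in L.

192 L

V₁ = nRT₁/P₁ = 1.56×8.314×485/64.6 = 97.4 L.
Isobaric: P stays 64.6 kPa; V/T = const ⇒ T₂ = 956 K, V₂ = 192 L.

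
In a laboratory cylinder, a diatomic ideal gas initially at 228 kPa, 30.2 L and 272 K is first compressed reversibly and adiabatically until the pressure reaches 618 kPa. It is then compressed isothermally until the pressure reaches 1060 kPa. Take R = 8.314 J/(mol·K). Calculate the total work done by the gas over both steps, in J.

n = P₁V₁/(RT₁) = 228×30.2/(8.314×272) = 3.04 mol.
Step 1 — Adiabatic: T₂/T₁ = (P₂/P₁)^((γ−1)/γ) ⇒ T₂ = 272×(2.71)^0.286 = 362 K; V₂ = 14.8 L.
ΔU = nCvΔT = 3.04×20.8×(362−272) = 5670 J.
Q = 0 for an adiabatic process, so W = −ΔU = -5670 J.
State after step 1: P = 618 kPa, V = 14.8 L, T = 362 K.
Step 2 — Isothermal: T stays 362 K; PV = const ⇒ V₂ = 8.64 L, P₂ = 1060 kPa.
ΔU = 0 (ideal gas, T constant).
W = nRT ln(V₂/V₁) = 3.04×8.314×362×ln(0.583) = -4940 J.
Q = ΔU + W = -4940 J.
Net over both steps: W = -10600 J, Q = -4940 J, ΔU = 5670 J.

-10600 J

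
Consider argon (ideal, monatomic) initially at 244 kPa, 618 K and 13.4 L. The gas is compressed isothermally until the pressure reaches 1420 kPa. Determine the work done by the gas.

-5760 J

n = P₁V₁/(RT₁) = 244×13.4/(8.314×618) = 0.636 mol.
Isothermal: T stays 618 K; PV = const ⇒ V₂ = 2.30 L, P₂ = 1420 kPa.
W = nRT ln(V₂/V₁) = 0.636×8.314×618×ln(0.172) = -5760 J.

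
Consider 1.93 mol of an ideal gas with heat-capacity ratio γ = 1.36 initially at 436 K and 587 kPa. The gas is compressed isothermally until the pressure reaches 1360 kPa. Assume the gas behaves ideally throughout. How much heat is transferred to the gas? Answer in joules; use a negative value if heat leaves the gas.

V₁ = nRT₁/P₁ = 1.93×8.314×436/587 = 11.9 L.
Isothermal: T stays 436 K; PV = const ⇒ V₂ = 5.14 L, P₂ = 1360 kPa.
ΔU = 0 (ideal gas, T constant).
W = nRT ln(V₂/V₁) = 1.93×8.314×436×ln(0.432) = -5880 J.
Q = ΔU + W = -5880 J.

-5880 J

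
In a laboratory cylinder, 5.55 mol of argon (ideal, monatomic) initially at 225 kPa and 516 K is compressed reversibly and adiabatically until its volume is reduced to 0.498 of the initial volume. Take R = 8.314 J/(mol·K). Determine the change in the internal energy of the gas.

21100 J

V₁ = nRT₁/P₁ = 5.55×8.314×516/225 = 106 L.
Adiabatic: TV^(γ−1) = const ⇒ T₂ = 516×(2.01)^0.667 = 821 K; PV^γ = const ⇒ P₂ = 719 kPa.
For an ideal gas ΔU = nCvΔT with Cv = (3/2)R = 12.5 J/(mol·K).
ΔU = 5.55×12.5×(821−516) = 21100 J.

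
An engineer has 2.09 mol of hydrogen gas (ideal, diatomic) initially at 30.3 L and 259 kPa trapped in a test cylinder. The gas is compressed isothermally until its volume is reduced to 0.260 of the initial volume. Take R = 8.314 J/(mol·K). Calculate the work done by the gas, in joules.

-10600 J

T₁ = P₁V₁/(nR) = 259×30.3/(2.09×8.314) = 452 K.
Isothermal: T stays 452 K; PV = const ⇒ V₂ = 7.88 L, P₂ = 996 kPa.
W = nRT ln(V₂/V₁) = 2.09×8.314×452×ln(0.260) = -10600 J.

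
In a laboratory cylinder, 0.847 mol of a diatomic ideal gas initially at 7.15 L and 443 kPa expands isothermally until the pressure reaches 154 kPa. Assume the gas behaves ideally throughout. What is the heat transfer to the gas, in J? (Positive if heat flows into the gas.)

3350 J

T₁ = P₁V₁/(nR) = 443×7.15/(0.847×8.314) = 450 K.
Isothermal: T stays 450 K; PV = const ⇒ V₂ = 20.6 L, P₂ = 154 kPa.
ΔU = 0 (ideal gas, T constant).
W = nRT ln(V₂/V₁) = 0.847×8.314×450×ln(2.88) = 3350 J.
Q = ΔU + W = 3350 J.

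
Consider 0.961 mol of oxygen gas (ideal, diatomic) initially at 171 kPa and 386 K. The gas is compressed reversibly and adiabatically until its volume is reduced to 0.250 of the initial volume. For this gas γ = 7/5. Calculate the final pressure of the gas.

V₁ = nRT₁/P₁ = 0.961×8.314×386/171 = 18.0 L.
Adiabatic: TV^(γ−1) = const ⇒ T₂ = 386×(4.00)^0.400 = 672 K; PV^γ = const ⇒ P₂ = 1190 kPa.

1190 kPa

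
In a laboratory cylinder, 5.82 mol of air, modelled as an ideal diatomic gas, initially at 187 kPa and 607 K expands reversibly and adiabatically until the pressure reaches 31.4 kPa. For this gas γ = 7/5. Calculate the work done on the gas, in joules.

-29300 J

V₁ = nRT₁/P₁ = 5.82×8.314×607/187 = 157 L.
Adiabatic: T₂/T₁ = (P₂/P₁)^((γ−1)/γ) ⇒ T₂ = 607×(0.168)^0.286 = 365 K; V₂ = 562 L.
ΔU = nCvΔT = 5.82×20.8×(365−607) = -29300 J.
Q = 0 for an adiabatic process, so W = −ΔU = 29300 J.
Work done on the gas = −W_by = -29300 J.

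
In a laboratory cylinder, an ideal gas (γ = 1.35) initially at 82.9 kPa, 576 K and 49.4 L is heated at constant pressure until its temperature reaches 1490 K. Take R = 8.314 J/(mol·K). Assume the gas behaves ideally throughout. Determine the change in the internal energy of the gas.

n = P₁V₁/(RT₁) = 82.9×49.4/(8.314×576) = 0.855 mol.
Isobaric: P stays 82.9 kPa; V/T = const ⇒ T₂ = 1490 K, V₂ = 128 L.
For an ideal gas ΔU = nCvΔT with Cv = R/(γ−1) = 23.8 J/(mol·K).
ΔU = 0.855×23.8×(1490−576) = 18600 J.

18600 J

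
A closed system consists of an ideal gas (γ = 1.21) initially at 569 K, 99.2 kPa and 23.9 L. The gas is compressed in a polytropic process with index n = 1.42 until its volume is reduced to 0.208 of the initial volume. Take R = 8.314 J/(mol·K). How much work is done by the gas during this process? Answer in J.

n = P₁V₁/(RT₁) = 99.2×23.9/(8.314×569) = 0.501 mol.
Polytropic n=1.42: T₂ = T₁(V₁/V₂)^(n−1) = 569×(4.81)^0.42 = 1100 K; P₂ = P₁(V₁/V₂)^n = 922 kPa.
W = (P₁V₁−P₂V₂)/(n−1) = (99.2×23.9−922×4.97)/0.42 = -5270 J.

-5270 J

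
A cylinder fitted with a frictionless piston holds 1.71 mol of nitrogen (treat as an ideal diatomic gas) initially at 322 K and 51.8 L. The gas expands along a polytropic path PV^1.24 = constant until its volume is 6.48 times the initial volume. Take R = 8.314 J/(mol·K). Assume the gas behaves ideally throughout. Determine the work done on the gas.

-6890 J

P₁ = nRT₁/V₁ = 1.71×8.314×322/51.8 = 88.4 kPa.
Polytropic n=1.24: T₂ = T₁(V₁/V₂)^(n−1) = 322×(0.154)^0.24 = 206 K; P₂ = P₁(V₁/V₂)^n = 8.71 kPa.
W = (P₁V₁−P₂V₂)/(n−1) = (88.4×51.8−8.71×336)/0.24 = 6890 J.
Work done on the gas = −W_by = -6890 J.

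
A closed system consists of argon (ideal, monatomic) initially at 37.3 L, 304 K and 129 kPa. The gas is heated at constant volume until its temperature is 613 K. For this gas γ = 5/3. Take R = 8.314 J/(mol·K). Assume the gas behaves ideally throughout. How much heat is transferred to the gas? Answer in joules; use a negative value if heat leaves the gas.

7340 J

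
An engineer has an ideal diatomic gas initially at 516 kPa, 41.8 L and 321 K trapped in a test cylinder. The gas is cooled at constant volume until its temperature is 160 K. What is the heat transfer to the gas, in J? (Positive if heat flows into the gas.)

-27000 J

n = P₁V₁/(RT₁) = 516×41.8/(8.314×321) = 8.08 mol.
Isochoric: V stays 41.8 L; P/T = const ⇒ T₂ = 160 K, P₂ = 257 kPa.
W = 0 (no volume change).
ΔU = nCvΔT = 8.08×20.8×(160−321) = -27000 J.
Q = ΔU = -27000 J.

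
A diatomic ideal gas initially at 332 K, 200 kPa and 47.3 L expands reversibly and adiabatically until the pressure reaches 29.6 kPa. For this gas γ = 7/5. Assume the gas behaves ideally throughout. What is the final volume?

Adiabatic: T₂/T₁ = (P₂/P₁)^((γ−1)/γ) ⇒ T₂ = 332×(0.148)^0.286 = 192 K; V₂ = 185 L.

185 L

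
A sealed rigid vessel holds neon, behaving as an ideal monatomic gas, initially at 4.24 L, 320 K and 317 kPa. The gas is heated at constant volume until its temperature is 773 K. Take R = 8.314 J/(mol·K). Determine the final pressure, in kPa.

766 kPa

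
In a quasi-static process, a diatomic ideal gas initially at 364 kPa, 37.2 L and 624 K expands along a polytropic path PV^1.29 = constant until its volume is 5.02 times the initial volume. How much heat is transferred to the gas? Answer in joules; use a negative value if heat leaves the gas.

4800 J

n = P₁V₁/(RT₁) = 364×37.2/(8.314×624) = 2.61 mol.
Polytropic n=1.29: T₂ = T₁(V₁/V₂)^(n−1) = 624×(0.199)^0.29 = 391 K; P₂ = P₁(V₁/V₂)^n = 45.4 kPa.
W = (P₁V₁−P₂V₂)/(n−1) = (364×37.2−45.4×187)/0.29 = 17400 J.
ΔU = nCvΔT = 2.61×20.8×(391−624) = -12600 J.
Q = ΔU + W = 4800 J.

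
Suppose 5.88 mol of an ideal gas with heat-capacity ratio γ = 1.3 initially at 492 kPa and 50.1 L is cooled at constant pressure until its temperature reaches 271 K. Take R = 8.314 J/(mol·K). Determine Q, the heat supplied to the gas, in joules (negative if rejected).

T₁ = P₁V₁/(nR) = 492×50.1/(5.88×8.314) = 504 K.
Isobaric: P stays 492 kPa; V/T = const ⇒ T₂ = 271 K, V₂ = 26.9 L.
W = PΔV = 492×(26.9−50.1) kPa·L = -11400 J.
ΔU = nCvΔT = 5.88×27.7×(271−504) = -38000 J.
Q = ΔU + W = nCpΔT = -49400 J.

-49400 J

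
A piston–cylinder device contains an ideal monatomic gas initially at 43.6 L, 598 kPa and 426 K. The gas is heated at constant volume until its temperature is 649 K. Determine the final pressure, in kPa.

911 kPa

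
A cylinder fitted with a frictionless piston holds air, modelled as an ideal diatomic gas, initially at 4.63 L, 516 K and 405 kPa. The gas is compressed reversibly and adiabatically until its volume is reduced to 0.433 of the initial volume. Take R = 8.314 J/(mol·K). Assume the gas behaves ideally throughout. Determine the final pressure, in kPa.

1310 kPa

Adiabatic: TV^(γ−1) = const ⇒ T₂ = 516×(2.31)^0.400 = 721 K; PV^γ = const ⇒ P₂ = 1310 kPa.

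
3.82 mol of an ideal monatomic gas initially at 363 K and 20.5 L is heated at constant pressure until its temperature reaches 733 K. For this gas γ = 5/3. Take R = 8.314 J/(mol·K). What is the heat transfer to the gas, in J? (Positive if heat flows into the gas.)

29400 J

P₁ = nRT₁/V₁ = 3.82×8.314×363/20.5 = 562 kPa.
Isobaric: P stays 562 kPa; V/T = const ⇒ T₂ = 733 K, V₂ = 41.4 L.
W = PΔV = 562×(41.4−20.5) kPa·L = 11800 J.
ΔU = nCvΔT = 3.82×12.5×(733−363) = 17600 J.
Q = ΔU + W = nCpΔT = 29400 J.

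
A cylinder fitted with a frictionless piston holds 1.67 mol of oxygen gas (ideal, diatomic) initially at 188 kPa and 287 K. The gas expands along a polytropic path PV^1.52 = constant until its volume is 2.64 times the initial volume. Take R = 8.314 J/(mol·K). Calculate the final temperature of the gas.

V₁ = nRT₁/P₁ = 1.67×8.314×287/188 = 21.2 L.
Polytropic n=1.52: T₂ = T₁(V₁/V₂)^(n−1) = 287×(0.379)^0.52 = 173 K; P₂ = P₁(V₁/V₂)^n = 43.0 kPa.

173 K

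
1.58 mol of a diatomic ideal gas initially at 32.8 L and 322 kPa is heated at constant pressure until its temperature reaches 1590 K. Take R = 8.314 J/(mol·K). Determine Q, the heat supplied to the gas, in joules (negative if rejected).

T₁ = P₁V₁/(nR) = 322×32.8/(1.58×8.314) = 804 K.
Isobaric: P stays 322 kPa; V/T = const ⇒ T₂ = 1590 K, V₂ = 64.9 L.
W = PΔV = 322×(64.9−32.8) kPa·L = 10300 J.
ΔU = nCvΔT = 1.58×20.8×(1590−804) = 25800 J.
Q = ΔU + W = nCpΔT = 36100 J.

36100 J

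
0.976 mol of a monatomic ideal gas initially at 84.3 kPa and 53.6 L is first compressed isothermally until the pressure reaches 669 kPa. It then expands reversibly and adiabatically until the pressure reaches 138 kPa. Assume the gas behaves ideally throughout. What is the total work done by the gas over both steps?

-6190 J

T₁ = P₁V₁/(nR) = 84.3×53.6/(0.976×8.314) = 557 K.
Step 1 — Isothermal: T stays 557 K; PV = const ⇒ V₂ = 6.75 L, P₂ = 669 kPa.
ΔU = 0 (ideal gas, T constant).
W = nRT ln(V₂/V₁) = 0.976×8.314×557×ln(0.126) = -9360 J.
Q = ΔU + W = -9360 J.
State after step 1: P = 669 kPa, V = 6.75 L, T = 557 K.
Step 2 — Adiabatic: T₂/T₁ = (P₂/P₁)^((γ−1)/γ) ⇒ T₂ = 557×(0.206)^0.400 = 296 K; V₂ = 17.4 L.
ΔU = nCvΔT = 0.976×12.5×(296−557) = -3170 J.
Q = 0 for an adiabatic process, so W = −ΔU = 3170 J.
Net over both steps: W = -6190 J, Q = -9360 J, ΔU = -3170 J.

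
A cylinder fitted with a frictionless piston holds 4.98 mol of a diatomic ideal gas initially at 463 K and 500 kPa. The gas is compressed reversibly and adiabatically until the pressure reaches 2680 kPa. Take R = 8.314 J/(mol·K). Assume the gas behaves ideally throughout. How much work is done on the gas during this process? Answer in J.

29500 J

V₁ = nRT₁/P₁ = 4.98×8.314×463/500 = 38.3 L.
Adiabatic: T₂/T₁ = (P₂/P₁)^((γ−1)/γ) ⇒ T₂ = 463×(5.36)^0.286 = 748 K; V₂ = 11.6 L.
ΔU = nCvΔT = 4.98×20.8×(748−463) = 29500 J.
Q = 0 for an adiabatic process, so W = −ΔU = -29500 J.
Work done on the gas = −W_by = 29500 J.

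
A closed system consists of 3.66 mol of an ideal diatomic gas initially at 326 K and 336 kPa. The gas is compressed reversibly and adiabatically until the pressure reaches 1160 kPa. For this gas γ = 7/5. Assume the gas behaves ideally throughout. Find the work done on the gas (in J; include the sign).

V₁ = nRT₁/P₁ = 3.66×8.314×326/336 = 29.5 L.
Adiabatic: T₂/T₁ = (P₂/P₁)^((γ−1)/γ) ⇒ T₂ = 326×(3.45)^0.286 = 464 K; V₂ = 12.2 L.
ΔU = nCvΔT = 3.66×20.8×(464−326) = 10500 J.
Q = 0 for an adiabatic process, so W = −ΔU = -10500 J.
Work done on the gas = −W_by = 10500 J.

10500 J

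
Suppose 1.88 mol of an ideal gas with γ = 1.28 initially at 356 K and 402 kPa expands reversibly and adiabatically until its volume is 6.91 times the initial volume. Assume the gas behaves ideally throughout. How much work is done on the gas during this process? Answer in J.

V₁ = nRT₁/P₁ = 1.88×8.314×356/402 = 13.8 L.
Adiabatic: TV^(γ−1) = const ⇒ T₂ = 356×(0.145)^0.280 = 207 K; PV^γ = const ⇒ P₂ = 33.9 kPa.
ΔU = nCvΔT = 1.88×29.7×(207−356) = -8310 J.
Q = 0 for an adiabatic process, so W = −ΔU = 8310 J.
Work done on the gas = −W_by = -8310 J.

-8310 J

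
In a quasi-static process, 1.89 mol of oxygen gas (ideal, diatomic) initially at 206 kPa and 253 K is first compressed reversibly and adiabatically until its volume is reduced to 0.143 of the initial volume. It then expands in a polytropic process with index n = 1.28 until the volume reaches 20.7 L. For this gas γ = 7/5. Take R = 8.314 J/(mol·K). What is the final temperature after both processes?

313 K

V₁ = nRT₁/P₁ = 1.89×8.314×253/206 = 19.3 L.
Step 1 — Adiabatic: TV^(γ−1) = const ⇒ T₂ = 253×(6.99)^0.400 = 551 K; PV^γ = const ⇒ P₂ = 3140 kPa.
ΔU = nCvΔT = 1.89×20.8×(551−253) = 11700 J.
Q = 0 for an adiabatic process, so W = −ΔU = -11700 J.
State after step 1: P = 3140 kPa, V = 2.76 L, T = 551 K.
Step 2 — Polytropic n=1.28: T₂ = T₁(V₁/V₂)^(n−1) = 551×(0.133)^0.28 = 313 K; P₂ = P₁(V₁/V₂)^n = 238 kPa.
W = (P₁V₁−P₂V₂)/(n−1) = (3140×2.76−238×20.7)/0.28 = 13300 J.
ΔU = nCvΔT = 1.89×20.8×(313−551) = -9330 J.
Q = ΔU + W = 4000 J.
Net over both steps: W = 1630 J, Q = 4000 J, ΔU = 2370 J.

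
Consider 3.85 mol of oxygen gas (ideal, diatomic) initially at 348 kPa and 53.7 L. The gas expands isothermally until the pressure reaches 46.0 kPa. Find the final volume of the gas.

406 L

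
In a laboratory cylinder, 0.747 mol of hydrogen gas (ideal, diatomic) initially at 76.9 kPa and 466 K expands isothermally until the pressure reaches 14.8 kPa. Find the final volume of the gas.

196 L

V₁ = nRT₁/P₁ = 0.747×8.314×466/76.9 = 37.6 L.
Isothermal: T stays 466 K; PV = const ⇒ V₂ = 196 L, P₂ = 14.8 kPa.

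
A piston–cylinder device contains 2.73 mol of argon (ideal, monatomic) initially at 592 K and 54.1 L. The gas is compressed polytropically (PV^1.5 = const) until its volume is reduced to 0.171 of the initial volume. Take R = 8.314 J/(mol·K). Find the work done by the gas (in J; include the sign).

-38100 J

P₁ = nRT₁/V₁ = 2.73×8.314×592/54.1 = 248 kPa.
Polytropic n=1.5: T₂ = T₁(V₁/V₂)^(n−1) = 592×(5.85)^0.50 = 1430 K; P₂ = P₁(V₁/V₂)^n = 3510 kPa.
W = (P₁V₁−P₂V₂)/(n−1) = (248×54.1−3510×9.25)/0.50 = -38100 J.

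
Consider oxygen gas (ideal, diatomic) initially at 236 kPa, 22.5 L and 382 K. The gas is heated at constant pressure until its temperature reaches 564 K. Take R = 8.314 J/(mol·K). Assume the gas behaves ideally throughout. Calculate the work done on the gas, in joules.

-2530 J

n = P₁V₁/(RT₁) = 236×22.5/(8.314×382) = 1.67 mol.
Isobaric: P stays 236 kPa; V/T = const ⇒ T₂ = 564 K, V₂ = 33.2 L.
W = PΔV = 236×(33.2−22.5) kPa·L = 2530 J.
Work done on the gas = −W_by = -2530 J.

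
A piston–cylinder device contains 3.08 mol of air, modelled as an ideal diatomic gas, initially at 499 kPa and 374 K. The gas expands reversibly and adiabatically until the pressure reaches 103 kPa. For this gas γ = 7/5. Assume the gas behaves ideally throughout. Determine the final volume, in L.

V₁ = nRT₁/P₁ = 3.08×8.314×374/499 = 19.2 L.
Adiabatic: T₂/T₁ = (P₂/P₁)^((γ−1)/γ) ⇒ T₂ = 374×(0.206)^0.286 = 238 K; V₂ = 59.2 L.

59.2 L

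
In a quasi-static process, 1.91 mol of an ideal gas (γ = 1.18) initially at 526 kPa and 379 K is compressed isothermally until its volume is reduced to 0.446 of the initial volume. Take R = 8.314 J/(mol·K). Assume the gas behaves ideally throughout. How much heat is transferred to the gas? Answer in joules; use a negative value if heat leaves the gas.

-4860 J

V₁ = nRT₁/P₁ = 1.91×8.314×379/526 = 11.4 L.
Isothermal: T stays 379 K; PV = const ⇒ V₂ = 5.10 L, P₂ = 1180 kPa.
ΔU = 0 (ideal gas, T constant).
W = nRT ln(V₂/V₁) = 1.91×8.314×379×ln(0.446) = -4860 J.
Q = ΔU + W = -4860 J.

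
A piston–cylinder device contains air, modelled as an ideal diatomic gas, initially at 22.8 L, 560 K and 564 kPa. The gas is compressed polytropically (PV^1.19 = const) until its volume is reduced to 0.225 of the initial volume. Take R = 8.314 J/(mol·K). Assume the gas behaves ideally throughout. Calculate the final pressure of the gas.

Polytropic n=1.19: T₂ = T₁(V₁/V₂)^(n−1) = 560×(4.44)^0.19 = 743 K; P₂ = P₁(V₁/V₂)^n = 3330 kPa.

3330 kPa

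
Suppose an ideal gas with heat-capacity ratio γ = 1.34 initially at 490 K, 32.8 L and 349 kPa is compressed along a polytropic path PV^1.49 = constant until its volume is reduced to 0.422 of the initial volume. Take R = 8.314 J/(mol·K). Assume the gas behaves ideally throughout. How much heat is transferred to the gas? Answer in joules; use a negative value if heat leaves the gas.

n = P₁V₁/(RT₁) = 349×32.8/(8.314×490) = 2.81 mol.
Polytropic n=1.49: T₂ = T₁(V₁/V₂)^(n−1) = 490×(2.37)^0.49 = 748 K; P₂ = P₁(V₁/V₂)^n = 1260 kPa.
W = (P₁V₁−P₂V₂)/(n−1) = (349×32.8−1260×13.8)/0.49 = -12300 J.
ΔU = nCvΔT = 2.81×24.5×(748−490) = 17700 J.
Q = ΔU + W = 5420 J.

5420 J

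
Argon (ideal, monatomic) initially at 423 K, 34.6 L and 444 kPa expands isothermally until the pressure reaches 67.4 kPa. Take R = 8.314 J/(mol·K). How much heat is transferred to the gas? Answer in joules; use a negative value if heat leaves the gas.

29000 J

n = P₁V₁/(RT₁) = 444×34.6/(8.314×423) = 4.37 mol.
Isothermal: T stays 423 K; PV = const ⇒ V₂ = 228 L, P₂ = 67.4 kPa.
ΔU = 0 (ideal gas, T constant).
W = nRT ln(V₂/V₁) = 4.37×8.314×423×ln(6.59) = 29000 J.
Q = ΔU + W = 29000 J.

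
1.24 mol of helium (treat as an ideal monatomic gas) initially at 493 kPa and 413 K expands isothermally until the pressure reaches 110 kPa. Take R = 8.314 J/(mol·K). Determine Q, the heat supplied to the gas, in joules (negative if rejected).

6390 J

V₁ = nRT₁/P₁ = 1.24×8.314×413/493 = 8.64 L.
Isothermal: T stays 413 K; PV = const ⇒ V₂ = 38.7 L, P₂ = 110 kPa.
ΔU = 0 (ideal gas, T constant).
W = nRT ln(V₂/V₁) = 1.24×8.314×413×ln(4.48) = 6390 J.
Q = ΔU + W = 6390 J.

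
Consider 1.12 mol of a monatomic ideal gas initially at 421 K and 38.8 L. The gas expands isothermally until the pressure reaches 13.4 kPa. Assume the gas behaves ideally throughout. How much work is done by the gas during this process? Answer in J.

P₁ = nRT₁/V₁ = 1.12×8.314×421/38.8 = 101 kPa.
Isothermal: T stays 421 K; PV = const ⇒ V₂ = 293 L, P₂ = 13.4 kPa.
W = nRT ln(V₂/V₁) = 1.12×8.314×421×ln(7.54) = 7920 J.

7920 J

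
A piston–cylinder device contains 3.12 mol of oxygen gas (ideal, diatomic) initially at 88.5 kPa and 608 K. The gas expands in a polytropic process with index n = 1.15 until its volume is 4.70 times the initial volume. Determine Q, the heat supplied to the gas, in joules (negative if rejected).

V₁ = nRT₁/P₁ = 3.12×8.314×608/88.5 = 178 L.
Polytropic n=1.15: T₂ = T₁(V₁/V₂)^(n−1) = 608×(0.213)^0.15 = 482 K; P₂ = P₁(V₁/V₂)^n = 14.9 kPa.
W = (P₁V₁−P₂V₂)/(n−1) = (88.5×178−14.9×838)/0.15 = 21800 J.
ΔU = nCvΔT = 3.12×20.8×(482−608) = -8170 J.
Q = ΔU + W = 13600 J.

13600 J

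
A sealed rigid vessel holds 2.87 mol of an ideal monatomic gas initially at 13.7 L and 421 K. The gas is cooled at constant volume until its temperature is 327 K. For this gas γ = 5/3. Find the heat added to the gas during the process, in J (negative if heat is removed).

P₁ = nRT₁/V₁ = 2.87×8.314×421/13.7 = 733 kPa.
Isochoric: V stays 13.7 L; P/T = const ⇒ T₂ = 327 K, P₂ = 570 kPa.
W = 0 (no volume change).
ΔU = nCvΔT = 2.87×12.5×(327−421) = -3360 J.
Q = ΔU = -3360 J.

-3360 J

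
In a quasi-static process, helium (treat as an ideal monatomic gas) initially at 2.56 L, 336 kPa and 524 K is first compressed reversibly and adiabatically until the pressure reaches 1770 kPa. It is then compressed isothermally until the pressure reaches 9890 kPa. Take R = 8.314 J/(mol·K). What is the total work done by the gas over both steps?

n = P₁V₁/(RT₁) = 336×2.56/(8.314×524) = 0.197 mol.
Step 1 — Adiabatic: T₂/T₁ = (P₂/P₁)^((γ−1)/γ) ⇒ T₂ = 524×(5.27)^0.400 = 1020 K; V₂ = 0.945 L.
ΔU = nCvΔT = 0.197×12.5×(1020−524) = 1220 J.
Q = 0 for an adiabatic process, so W = −ΔU = -1220 J.
State after step 1: P = 1770 kPa, V = 0.945 L, T = 1020 K.
Step 2 — Isothermal: T stays 1020 K; PV = const ⇒ V₂ = 0.169 L, P₂ = 9890 kPa.
ΔU = 0 (ideal gas, T constant).
W = nRT ln(V₂/V₁) = 0.197×8.314×1020×ln(0.179) = -2880 J.
Q = ΔU + W = -2880 J.
Net over both steps: W = -4090 J, Q = -2880 J, ΔU = 1220 J.

-4090 J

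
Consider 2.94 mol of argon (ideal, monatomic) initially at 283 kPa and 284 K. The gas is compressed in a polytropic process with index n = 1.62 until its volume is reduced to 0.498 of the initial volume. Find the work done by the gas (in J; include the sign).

V₁ = nRT₁/P₁ = 2.94×8.314×284/283 = 24.5 L.
Polytropic n=1.62: T₂ = T₁(V₁/V₂)^(n−1) = 284×(2.01)^0.62 = 438 K; P₂ = P₁(V₁/V₂)^n = 876 kPa.
W = (P₁V₁−P₂V₂)/(n−1) = (283×24.5−876×12.2)/0.62 = -6050 J.

-6050 J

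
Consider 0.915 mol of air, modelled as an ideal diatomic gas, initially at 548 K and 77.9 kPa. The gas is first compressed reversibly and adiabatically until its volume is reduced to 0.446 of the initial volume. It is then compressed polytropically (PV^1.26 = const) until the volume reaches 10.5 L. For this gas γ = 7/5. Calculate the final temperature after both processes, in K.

937 K

V₁ = nRT₁/P₁ = 0.915×8.314×548/77.9 = 53.5 L.
Step 1 — Adiabatic: TV^(γ−1) = const ⇒ T₂ = 548×(2.24)^0.400 = 757 K; PV^γ = const ⇒ P₂ = 241 kPa.
ΔU = nCvΔT = 0.915×20.8×(757−548) = 3970 J.
Q = 0 for an adiabatic process, so W = −ΔU = -3970 J.
State after step 1: P = 241 kPa, V = 23.9 L, T = 757 K.
Step 2 — Polytropic n=1.26: T₂ = T₁(V₁/V₂)^(n−1) = 757×(2.27)^0.26 = 937 K; P₂ = P₁(V₁/V₂)^n = 679 kPa.
W = (P₁V₁−P₂V₂)/(n−1) = (241×23.9−679×10.5)/0.26 = -5270 J.
ΔU = nCvΔT = 0.915×20.8×(937−757) = 3430 J.
Q = ΔU + W = -1840 J.
Net over both steps: W = -9240 J, Q = -1840 J, ΔU = 7400 J.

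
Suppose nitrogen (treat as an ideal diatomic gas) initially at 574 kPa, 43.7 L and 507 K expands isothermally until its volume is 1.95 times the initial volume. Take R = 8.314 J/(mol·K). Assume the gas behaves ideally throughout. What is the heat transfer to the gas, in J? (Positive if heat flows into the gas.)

n = P₁V₁/(RT₁) = 574×43.7/(8.314×507) = 5.95 mol.
Isothermal: T stays 507 K; PV = const ⇒ V₂ = 85.2 L, P₂ = 294 kPa.
ΔU = 0 (ideal gas, T constant).
W = nRT ln(V₂/V₁) = 5.95×8.314×507×ln(1.95) = 16800 J.
Q = ΔU + W = 16800 J.

16800 J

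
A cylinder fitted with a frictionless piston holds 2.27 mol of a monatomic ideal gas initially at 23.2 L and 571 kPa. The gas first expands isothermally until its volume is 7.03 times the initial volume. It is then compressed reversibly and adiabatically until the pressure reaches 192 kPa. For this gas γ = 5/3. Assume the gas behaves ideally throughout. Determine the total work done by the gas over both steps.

T₁ = P₁V₁/(nR) = 571×23.2/(2.27×8.314) = 702 K.
Step 1 — Isothermal: T stays 702 K; PV = const ⇒ V₂ = 163 L, P₂ = 81.2 kPa.
ΔU = 0 (ideal gas, T constant).
W = nRT ln(V₂/V₁) = 2.27×8.314×702×ln(7.03) = 25800 J.
Q = ΔU + W = 25800 J.
State after step 1: P = 81.2 kPa, V = 163 L, T = 702 K.
Step 2 — Adiabatic: T₂/T₁ = (P₂/P₁)^((γ−1)/γ) ⇒ T₂ = 702×(2.36)^0.400 = 990 K; V₂ = 97.3 L.
ΔU = nCvΔT = 2.27×12.5×(990−702) = 8160 J.
Q = 0 for an adiabatic process, so W = −ΔU = -8160 J.
Net over both steps: W = 17700 J, Q = 25800 J, ΔU = 8160 J.

17700 J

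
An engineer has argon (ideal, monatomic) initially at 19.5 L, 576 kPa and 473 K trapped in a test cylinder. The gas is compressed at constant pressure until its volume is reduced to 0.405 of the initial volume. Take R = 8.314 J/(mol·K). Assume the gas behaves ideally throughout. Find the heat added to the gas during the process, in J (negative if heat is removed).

n = P₁V₁/(RT₁) = 576×19.5/(8.314×473) = 2.86 mol.
Isobaric: P stays 576 kPa; V/T = const ⇒ T₂ = 192 K, V₂ = 7.90 L.
W = PΔV = 576×(7.90−19.5) kPa·L = -6680 J.
ΔU = nCvΔT = 2.86×12.5×(192−473) = -10000 J.
Q = ΔU + W = nCpΔT = -16700 J.

-16700 J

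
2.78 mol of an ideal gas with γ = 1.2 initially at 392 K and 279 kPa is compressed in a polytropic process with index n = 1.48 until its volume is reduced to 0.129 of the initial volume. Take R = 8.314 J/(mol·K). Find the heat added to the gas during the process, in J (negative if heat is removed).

V₁ = nRT₁/P₁ = 2.78×8.314×392/279 = 32.5 L.
Polytropic n=1.48: T₂ = T₁(V₁/V₂)^(n−1) = 392×(7.75)^0.48 = 1050 K; P₂ = P₁(V₁/V₂)^n = 5780 kPa.
W = (P₁V₁−P₂V₂)/(n−1) = (279×32.5−5780×4.19)/0.48 = -31600 J.
ΔU = nCvΔT = 2.78×41.6×(1050−392) = 75800 J.
Q = ΔU + W = 44200 J.

44200 J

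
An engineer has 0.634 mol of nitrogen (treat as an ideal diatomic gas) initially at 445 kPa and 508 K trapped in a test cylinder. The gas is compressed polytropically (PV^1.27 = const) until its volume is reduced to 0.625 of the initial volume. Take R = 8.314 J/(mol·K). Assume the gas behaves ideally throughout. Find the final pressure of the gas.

808 kPa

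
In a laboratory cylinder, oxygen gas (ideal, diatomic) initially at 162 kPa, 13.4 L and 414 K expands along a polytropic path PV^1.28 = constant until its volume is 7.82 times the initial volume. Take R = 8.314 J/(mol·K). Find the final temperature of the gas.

233 K

Polytropic n=1.28: T₂ = T₁(V₁/V₂)^(n−1) = 414×(0.128)^0.28 = 233 K; P₂ = P₁(V₁/V₂)^n = 11.6 kPa.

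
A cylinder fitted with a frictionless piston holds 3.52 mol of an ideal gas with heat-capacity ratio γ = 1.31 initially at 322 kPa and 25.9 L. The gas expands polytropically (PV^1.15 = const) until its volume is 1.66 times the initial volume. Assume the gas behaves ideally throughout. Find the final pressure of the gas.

T₁ = P₁V₁/(nR) = 322×25.9/(3.52×8.314) = 285 K.
Polytropic n=1.15: T₂ = T₁(V₁/V₂)^(n−1) = 285×(0.602)^0.15 = 264 K; P₂ = P₁(V₁/V₂)^n = 180 kPa.

180 kPa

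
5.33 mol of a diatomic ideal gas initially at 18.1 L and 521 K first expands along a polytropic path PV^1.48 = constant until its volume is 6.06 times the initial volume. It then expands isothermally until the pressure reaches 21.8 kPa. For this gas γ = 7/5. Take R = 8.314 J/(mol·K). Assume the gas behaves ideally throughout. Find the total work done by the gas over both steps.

P₁ = nRT₁/V₁ = 5.33×8.314×521/18.1 = 1280 kPa.
Step 1 — Polytropic n=1.48: T₂ = T₁(V₁/V₂)^(n−1) = 521×(0.165)^0.48 = 219 K; P₂ = P₁(V₁/V₂)^n = 88.6 kPa.
W = (P₁V₁−P₂V₂)/(n−1) = (1280×18.1−88.6×110)/0.48 = 27800 J.
ΔU = nCvΔT = 5.33×20.8×(219−521) = -33400 J.
Q = ΔU + W = -5570 J.
State after step 1: P = 88.6 kPa, V = 110 L, T = 219 K.
Step 2 — Isothermal: T stays 219 K; PV = const ⇒ V₂ = 446 L, P₂ = 21.8 kPa.
ΔU = 0 (ideal gas, T constant).
W = nRT ln(V₂/V₁) = 5.33×8.314×219×ln(4.07) = 13600 J.
Q = ΔU + W = 13600 J.
Net over both steps: W = 41500 J, Q = 8070 J, ΔU = -33400 J.

41500 J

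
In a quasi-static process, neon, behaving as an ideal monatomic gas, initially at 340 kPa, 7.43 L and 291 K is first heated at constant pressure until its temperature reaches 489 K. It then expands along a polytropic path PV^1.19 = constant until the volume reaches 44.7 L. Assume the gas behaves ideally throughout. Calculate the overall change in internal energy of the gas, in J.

1210 J

n = P₁V₁/(RT₁) = 340×7.43/(8.314×291) = 1.04 mol.
Step 1 — Isobaric: P stays 340 kPa; V/T = const ⇒ T₂ = 489 K, V₂ = 12.5 L.
W = PΔV = 340×(12.5−7.43) kPa·L = 1720 J.
ΔU = nCvΔT = 1.04×12.5×(489−291) = 2580 J.
Q = ΔU + W = nCpΔT = 4300 J.
State after step 1: P = 340 kPa, V = 12.5 L, T = 489 K.
Step 2 — Polytropic n=1.19: T₂ = T₁(V₁/V₂)^(n−1) = 489×(0.279)^0.19 = 384 K; P₂ = P₁(V₁/V₂)^n = 74.5 kPa.
W = (P₁V₁−P₂V₂)/(n−1) = (340×12.5−74.5×44.7)/0.19 = 4810 J.
ΔU = nCvΔT = 1.04×12.5×(384−489) = -1370 J.
Q = ΔU + W = 3440 J.
Net over both steps: W = 6530 J, Q = 7730 J, ΔU = 1210 J.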